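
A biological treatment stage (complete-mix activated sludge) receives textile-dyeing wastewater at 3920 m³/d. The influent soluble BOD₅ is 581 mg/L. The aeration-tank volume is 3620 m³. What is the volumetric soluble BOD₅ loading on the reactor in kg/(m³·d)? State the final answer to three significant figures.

Volumetric loading L_v = Q·S₀ / V = 3920 × 581 g/m³ / 3620 m³ = 629.1 g/(m³·d) = 0.6291 kg soluble BOD₅/(m³·d).

L_v ≈ 0.629 kg soluble BOD₅/(m³·d)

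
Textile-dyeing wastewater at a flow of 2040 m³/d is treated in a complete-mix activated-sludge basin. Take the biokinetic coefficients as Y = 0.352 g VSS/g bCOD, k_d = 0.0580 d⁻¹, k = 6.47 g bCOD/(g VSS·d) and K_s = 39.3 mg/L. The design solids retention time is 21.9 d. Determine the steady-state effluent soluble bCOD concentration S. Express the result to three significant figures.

Effluent substrate depends only on kinetics and SRT: S = K_s(1 + k_d θ_c) / [θ_c(Yk − k_d) − 1] = 39.3 × (1 + 0.0580 × 21.9) / [21.9 × (0.352 × 6.47 − 0.0580) − 1] = 89.22 / 47.61 = 1.874 mg/L.

S ≈ 1.87 mg/L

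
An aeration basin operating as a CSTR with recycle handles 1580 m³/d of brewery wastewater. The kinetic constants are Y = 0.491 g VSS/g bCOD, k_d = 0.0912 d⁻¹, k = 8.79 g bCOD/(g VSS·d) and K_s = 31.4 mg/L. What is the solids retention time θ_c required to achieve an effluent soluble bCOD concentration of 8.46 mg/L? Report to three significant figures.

θ_c ≈ 1.21 d

At the target effluent, Y k S/(K_s+S) = 0.491×8.79×8.46/39.86 = 0.9160 d⁻¹.
θ_c = 1/(μ − k_d) = 1/(0.9160 − 0.0912) = 1/0.8248 = 1.212 d.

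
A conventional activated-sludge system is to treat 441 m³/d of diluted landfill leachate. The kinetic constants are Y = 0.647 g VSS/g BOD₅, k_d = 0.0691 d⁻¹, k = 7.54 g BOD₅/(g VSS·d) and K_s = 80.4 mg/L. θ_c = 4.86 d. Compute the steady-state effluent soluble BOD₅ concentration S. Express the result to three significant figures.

Effluent substrate depends only on kinetics and SRT: S = K_s(1 + k_d θ_c) / [θ_c(Yk − k_d) − 1] = 80.4 × (1 + 0.0691 × 4.86) / [4.86 × (0.647 × 7.54 − 0.0691) − 1] = 107.4 / 22.37 = 4.800 mg/L.

S ≈ 4.80 mg/L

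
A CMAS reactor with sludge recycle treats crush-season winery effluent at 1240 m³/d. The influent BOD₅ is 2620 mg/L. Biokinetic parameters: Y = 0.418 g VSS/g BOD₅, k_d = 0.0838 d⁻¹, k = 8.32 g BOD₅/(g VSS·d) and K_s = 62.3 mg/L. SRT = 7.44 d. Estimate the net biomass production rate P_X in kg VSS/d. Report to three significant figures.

For a completely mixed reactor with recycle the Lawrence–McCarty relation gives S = K_s·(1 + k_d·θ_c) / [θ_c·(Y·k − k_d) − 1] = 62.3 × (1 + 0.0838 × 7.44) / [7.44 × (0.418 × 8.32 − 0.0838) − 1] = 101.1 / 24.25 = 4.171 mg/L.
Correct the yield for decay: Y_obs = Y/(1 + k_d θ_c) = 0.418 / (1 + 0.0838 × 7.44) = 0.418 / 1.623 = 0.2575.
Q·(S₀ − S) = 1240 × (2620 − 4.17) × 10⁻³ = 3244 kg/d removed.
Net biomass production P_X = Y_obs × Q·(S₀ − S) = 0.2575 × 3244 = 835.1 kg VSS/d.

P_X ≈ 835 kg VSS/d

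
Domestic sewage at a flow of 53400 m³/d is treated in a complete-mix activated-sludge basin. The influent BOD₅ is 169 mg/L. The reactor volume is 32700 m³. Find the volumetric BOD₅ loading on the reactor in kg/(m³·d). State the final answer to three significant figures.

Volumetric loading L_v = Q·S₀ / V = 53400 × 169 g/m³ / 32700 m³ = 276.0 g/(m³·d) = 0.2760 kg BOD₅/(m³·d).

L_v ≈ 0.276 kg BOD₅/(m³·d)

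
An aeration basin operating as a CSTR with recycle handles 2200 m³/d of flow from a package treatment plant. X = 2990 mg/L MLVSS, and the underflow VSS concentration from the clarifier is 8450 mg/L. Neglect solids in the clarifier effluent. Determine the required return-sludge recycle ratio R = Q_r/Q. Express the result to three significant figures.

R ≈ 0.548

R = Q_r/Q = X/(X_r − X) = 2990 / (8450 − 2990) = 0.5476.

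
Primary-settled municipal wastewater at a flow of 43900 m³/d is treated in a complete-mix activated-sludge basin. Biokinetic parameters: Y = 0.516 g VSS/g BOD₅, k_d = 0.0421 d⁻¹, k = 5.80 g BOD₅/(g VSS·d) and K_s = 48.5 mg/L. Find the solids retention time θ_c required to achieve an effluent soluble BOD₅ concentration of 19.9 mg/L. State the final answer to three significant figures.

At the target effluent, Y k S/(K_s+S) = 0.516×5.80×19.9/68.40 = 0.8707 d⁻¹.
θ_c = 1/(μ − k_d) = 1/(0.8707 − 0.0421) = 1/0.8286 = 1.207 d.

θ_c ≈ 1.21 d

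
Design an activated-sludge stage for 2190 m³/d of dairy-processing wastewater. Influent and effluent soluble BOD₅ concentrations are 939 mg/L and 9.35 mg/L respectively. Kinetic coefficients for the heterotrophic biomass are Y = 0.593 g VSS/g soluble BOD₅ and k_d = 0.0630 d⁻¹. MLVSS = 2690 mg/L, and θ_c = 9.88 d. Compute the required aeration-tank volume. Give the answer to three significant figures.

Steady-state biomass mass balance: V·X·(1 + k_d·θ_c) = Y·Q·(S₀ − S)·θ_c, so V = 0.593 × 2190 × (939 − 9.35) × 9.88 / [2690 × (1 + 0.0630 × 9.88)] = 1.19×10^7 / 4364 = 2733 m³.

V ≈ 2730 m³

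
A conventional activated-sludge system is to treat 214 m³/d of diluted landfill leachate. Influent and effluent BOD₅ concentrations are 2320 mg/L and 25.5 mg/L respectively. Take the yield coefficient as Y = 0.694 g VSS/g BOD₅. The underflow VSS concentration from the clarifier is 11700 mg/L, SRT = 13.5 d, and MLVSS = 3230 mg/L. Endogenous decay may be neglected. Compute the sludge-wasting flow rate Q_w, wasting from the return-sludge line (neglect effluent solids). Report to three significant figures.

Q_w ≈ 29.1 m³/d

Biomass mass balance (decay neglected): V·X = Y·Q·(S₀ − S)·θ_c, so V = 0.694 × 214 × (2320 − 25.5) × 13.5 / 3230 = 1424 m³.
θ_c = V·X/(Q_w·X_r) when wasting from the recycle, so Q_w = V·X/(θ_c·X_r) = 1424 × 3230 / (13.5 × 11700) = 29.13 m³/d.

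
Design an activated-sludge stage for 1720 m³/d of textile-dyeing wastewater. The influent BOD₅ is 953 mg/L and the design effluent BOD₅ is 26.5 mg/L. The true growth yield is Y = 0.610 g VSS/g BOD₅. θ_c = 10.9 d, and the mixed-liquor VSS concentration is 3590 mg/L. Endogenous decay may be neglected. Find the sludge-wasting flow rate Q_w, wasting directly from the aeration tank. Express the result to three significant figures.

Q_w ≈ 271 m³/d

V·X = Y·Q·ΔS·θ_c gives V = 0.610 × 1720 × (953 − 26.5) × 10.9 / 3590 = 2951 m³.
With mixed-liquor wasting, θ_c = V/Q_w, so Q_w = V/θ_c = 2951/10.9 = 270.8 m³/d.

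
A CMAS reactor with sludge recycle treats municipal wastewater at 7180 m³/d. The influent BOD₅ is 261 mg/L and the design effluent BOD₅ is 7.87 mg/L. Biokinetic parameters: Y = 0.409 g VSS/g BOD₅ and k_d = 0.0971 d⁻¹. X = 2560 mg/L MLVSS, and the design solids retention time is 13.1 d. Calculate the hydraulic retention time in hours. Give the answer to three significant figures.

Steady-state biomass mass balance: V·X·(1 + k_d·θ_c) = Y·Q·(S₀ − S)·θ_c, so V = 0.409 × 7180 × (261 − 7.87) × 13.1 / [2560 × (1 + 0.0971 × 13.1)] = 9.74×10^6 / 5816 = 1674 m³.
Hydraulic retention time τ = V/Q = 1674 / 7180 = 0.2332 d = 5.596 h.

τ ≈ 5.60 h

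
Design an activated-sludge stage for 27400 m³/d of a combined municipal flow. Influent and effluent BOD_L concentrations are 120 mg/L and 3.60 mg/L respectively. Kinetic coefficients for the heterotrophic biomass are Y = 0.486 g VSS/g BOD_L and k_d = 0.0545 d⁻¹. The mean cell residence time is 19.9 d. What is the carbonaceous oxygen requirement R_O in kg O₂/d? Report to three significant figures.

R_O ≈ 2130 kg O₂/d

Correct the yield for decay: Y_obs = Y/(1 + k_d θ_c) = 0.486 / (1 + 0.0545 × 19.9) = 0.486 / 2.085 = 0.2331.
Substrate removed = Q·(S₀ − S) = 27400 m³/d × (120 − 3.60) g/m³ = 3.19×10^6 g/d = 3189 kg/d.
Net sludge production P_X = 0.2331 × 3189 = 743.6 kg VSS/d.
R_O = Q·(S₀ − S) − 1.42·P_X = 3189 − 1.42 × 743.6 = 2133 kg O₂/d.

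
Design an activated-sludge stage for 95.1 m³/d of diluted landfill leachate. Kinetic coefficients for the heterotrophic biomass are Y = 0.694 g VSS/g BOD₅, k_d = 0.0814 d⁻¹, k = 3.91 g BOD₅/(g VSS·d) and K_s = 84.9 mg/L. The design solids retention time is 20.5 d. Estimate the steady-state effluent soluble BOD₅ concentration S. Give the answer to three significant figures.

Effluent substrate depends only on kinetics and SRT: S = K_s(1 + k_d θ_c) / [θ_c(Yk − k_d) − 1] = 84.9 × (1 + 0.0814 × 20.5) / [20.5 × (0.694 × 3.91 − 0.0814) − 1] = 226.6 / 52.96 = 4.278 mg/L.

S ≈ 4.28 mg/L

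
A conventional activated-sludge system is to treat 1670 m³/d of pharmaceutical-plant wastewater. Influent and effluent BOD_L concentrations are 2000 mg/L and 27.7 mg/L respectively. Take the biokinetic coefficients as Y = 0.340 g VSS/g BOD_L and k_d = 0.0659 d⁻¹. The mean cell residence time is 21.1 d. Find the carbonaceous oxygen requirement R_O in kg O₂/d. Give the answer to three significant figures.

R_O ≈ 2630 kg O₂/d

Y_obs = Y / (1 + k_d θ_c) = 0.340 / (1 + 0.0659 × 21.1) = 0.340 / 2.390 = 0.1422.
ΔS = 2000 − 27.7 = 1972 mg/L, so the substrate removal rate is 1670 × 1972/1000 = 3294 kg BOD_L/d.
P_X = Y_obs·Q·(S₀ − S) = 0.1422 × 3294 = 468.5 kg VSS/d.
Carbonaceous O₂ demand = substrate oxidised − cell-mass equivalent = 3294 − 1.42 × 468.5 = 2629 kg O₂/d.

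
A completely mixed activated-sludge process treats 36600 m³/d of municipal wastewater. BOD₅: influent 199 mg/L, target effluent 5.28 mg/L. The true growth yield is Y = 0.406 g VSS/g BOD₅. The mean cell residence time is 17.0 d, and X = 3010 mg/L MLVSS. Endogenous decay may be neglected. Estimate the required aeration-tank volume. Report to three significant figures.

With k_d = 0 the design equation reduces to V = Y Q (S₀−S) θ_c / X = 0.406 × 36600 × (199 − 5.28) × 17.0 / 3010 = 16258 m³.

V ≈ 16300 m³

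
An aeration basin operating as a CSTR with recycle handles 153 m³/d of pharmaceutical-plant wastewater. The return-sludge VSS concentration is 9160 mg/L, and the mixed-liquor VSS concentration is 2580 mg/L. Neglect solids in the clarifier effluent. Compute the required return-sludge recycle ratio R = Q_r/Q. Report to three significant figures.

R ≈ 0.392

Mass balance around the secondary clarifier (neglecting effluent solids): R = X / (X_r − X) = 2580 / (9160 − 2580) = 0.3921.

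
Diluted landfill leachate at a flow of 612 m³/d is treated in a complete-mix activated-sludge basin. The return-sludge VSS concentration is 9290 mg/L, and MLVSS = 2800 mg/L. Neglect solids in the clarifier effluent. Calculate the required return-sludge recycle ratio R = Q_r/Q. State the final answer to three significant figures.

R = Q_r/Q = X/(X_r − X) = 2800 / (9290 − 2800) = 0.4314.

R ≈ 0.431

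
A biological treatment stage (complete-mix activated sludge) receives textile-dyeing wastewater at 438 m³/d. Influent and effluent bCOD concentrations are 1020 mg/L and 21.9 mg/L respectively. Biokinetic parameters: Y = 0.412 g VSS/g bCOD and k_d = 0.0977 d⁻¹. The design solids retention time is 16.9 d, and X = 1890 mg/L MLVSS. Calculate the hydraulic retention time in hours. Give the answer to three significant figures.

τ ≈ 33.3 h

Steady-state biomass mass balance: V·X·(1 + k_d·θ_c) = Y·Q·(S₀ − S)·θ_c, so V = 0.412 × 438 × (1020 − 21.9) × 16.9 / [1890 × (1 + 0.0977 × 16.9)] = 3.04×10^6 / 5011 = 607.5 m³.
τ = V/Q = 607.5/438 = 1.387 d, or 33.29 h.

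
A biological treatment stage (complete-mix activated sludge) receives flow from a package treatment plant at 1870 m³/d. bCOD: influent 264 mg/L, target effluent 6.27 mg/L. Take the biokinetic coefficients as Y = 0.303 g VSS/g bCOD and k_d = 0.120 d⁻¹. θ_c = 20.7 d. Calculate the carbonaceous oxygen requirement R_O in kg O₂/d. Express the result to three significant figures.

R_O ≈ 422 kg O₂/d

The observed yield is Y_obs = Y/(1 + k_d·θ_c) = 0.303 / (1 + 0.120 × 20.7) = 0.303 / 3.484 = 0.08697 g VSS per g bCOD removed.
Q·(S₀ − S) = 1870 × (264 − 6.27) × 10⁻³ = 482.0 kg/d removed.
Net sludge production P_X = 0.08697 × 482.0 = 41.92 kg VSS/d.
Carbonaceous O₂ demand = substrate oxidised − cell-mass equivalent = 482.0 − 1.42 × 41.92 = 422.4 kg O₂/d.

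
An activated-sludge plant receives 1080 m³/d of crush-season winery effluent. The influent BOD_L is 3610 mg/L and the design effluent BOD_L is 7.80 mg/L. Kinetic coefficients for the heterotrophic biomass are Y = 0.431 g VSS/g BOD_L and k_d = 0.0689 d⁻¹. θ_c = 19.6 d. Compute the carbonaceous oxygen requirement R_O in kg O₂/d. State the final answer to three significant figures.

R_O ≈ 2880 kg O₂/d

Observed yield with endogenous decay: Y_obs = Y / (1 + k_d·θ_c) = 0.431 / (1 + 0.0689 × 19.6) = 0.431 / 2.350 = 0.1834 g VSS/g BOD_L.
Substrate removed = Q·(S₀ − S) = 1080 m³/d × (3610 − 7.80) g/m³ = 3.89×10^6 g/d = 3890 kg/d.
Net sludge production P_X = 0.1834 × 3890 = 713.4 kg VSS/d.
R_O = Q·(S₀ − S) − 1.42·P_X = 3890 − 1.42 × 713.4 = 2877 kg O₂/d.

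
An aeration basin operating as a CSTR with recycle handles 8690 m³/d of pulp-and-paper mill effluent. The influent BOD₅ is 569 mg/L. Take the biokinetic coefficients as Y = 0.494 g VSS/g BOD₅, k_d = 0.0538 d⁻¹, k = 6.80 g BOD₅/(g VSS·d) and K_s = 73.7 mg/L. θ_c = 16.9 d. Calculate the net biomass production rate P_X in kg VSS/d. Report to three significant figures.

Effluent substrate depends only on kinetics and SRT: S = K_s(1 + k_d θ_c) / [θ_c(Yk − k_d) − 1] = 73.7 × (1 + 0.0538 × 16.9) / [16.9 × (0.494 × 6.80 − 0.0538) − 1] = 140.7 / 54.86 = 2.565 mg/L.
The observed yield is Y_obs = Y/(1 + k_d·θ_c) = 0.494 / (1 + 0.0538 × 16.9) = 0.494 / 1.909 = 0.2587 g VSS per g BOD₅ removed.
ΔS = 569 − 2.56 = 566.4 mg/L, so the substrate removal rate is 8690 × 566.4/1000 = 4922 kg BOD₅/d.
So the net sludge growth is P_X = 0.2587 × 4922 = 1274 kg VSS/d.

P_X ≈ 1270 kg VSS/d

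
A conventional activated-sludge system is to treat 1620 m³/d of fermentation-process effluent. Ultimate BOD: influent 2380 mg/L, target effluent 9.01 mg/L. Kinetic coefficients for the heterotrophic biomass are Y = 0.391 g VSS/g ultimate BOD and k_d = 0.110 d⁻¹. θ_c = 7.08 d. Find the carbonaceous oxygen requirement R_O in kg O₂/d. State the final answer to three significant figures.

Observed yield with endogenous decay: Y_obs = Y / (1 + k_d·θ_c) = 0.391 / (1 + 0.110 × 7.08) = 0.391 / 1.779 = 0.2198 g VSS/g ultimate BOD.
Mass of ultimate BOD removed per day: Q(S₀ − S) = 1620 × 2371 g/m³ = 3841 kg/d.
Biomass synthesised: P_X = Y_obs × 3841 = 844.3 kg VSS/d.
R_O = Q·(S₀ − S) − 1.42·P_X = 3841 − 1.42 × 844.3 = 2642 kg O₂/d.

R_O ≈ 2640 kg O₂/d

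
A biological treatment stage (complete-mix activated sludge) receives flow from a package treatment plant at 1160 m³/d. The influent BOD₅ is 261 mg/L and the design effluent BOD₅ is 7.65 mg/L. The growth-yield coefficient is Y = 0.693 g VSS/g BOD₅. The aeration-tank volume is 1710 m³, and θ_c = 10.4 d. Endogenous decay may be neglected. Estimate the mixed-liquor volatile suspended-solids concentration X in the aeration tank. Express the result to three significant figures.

Without decay, X = Y Q (S₀−S) θ_c / V = 0.693 × 1160 × (261 − 7.65) × 10.4 / 1710 = 1239 mg/L.

X ≈ 1240 mg/L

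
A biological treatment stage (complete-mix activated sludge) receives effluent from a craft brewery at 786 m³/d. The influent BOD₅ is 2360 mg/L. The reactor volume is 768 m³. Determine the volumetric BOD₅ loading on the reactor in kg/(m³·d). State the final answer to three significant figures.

L_v = Q S₀ / V = 786 × 2360 × 10⁻³ / 768.0 = 2.415 kg/(m³·d).

L_v ≈ 2.42 kg BOD₅/(m³·d)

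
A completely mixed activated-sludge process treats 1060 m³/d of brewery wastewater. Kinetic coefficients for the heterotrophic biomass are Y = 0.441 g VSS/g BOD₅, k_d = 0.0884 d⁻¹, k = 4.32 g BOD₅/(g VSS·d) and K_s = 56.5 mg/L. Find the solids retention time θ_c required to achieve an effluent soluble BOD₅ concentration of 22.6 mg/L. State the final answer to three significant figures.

θ_c ≈ 2.19 d

From 1/θ_c = Y·k·S/(K_s + S) − k_d: Y·k·S/(K_s+S) = 0.441 × 4.32 × 22.6 / (56.5 + 22.6) = 0.5443 d⁻¹.
1/θ_c = 0.5443 − 0.0884 = 0.4559 d⁻¹, so θ_c = 2.193 d.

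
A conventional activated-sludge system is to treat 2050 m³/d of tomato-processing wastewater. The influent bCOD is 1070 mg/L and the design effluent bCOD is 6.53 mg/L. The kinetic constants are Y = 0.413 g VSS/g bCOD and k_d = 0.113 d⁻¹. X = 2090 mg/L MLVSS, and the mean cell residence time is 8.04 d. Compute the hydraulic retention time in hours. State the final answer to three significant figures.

τ ≈ 21.2 h

Steady-state biomass mass balance: V·X·(1 + k_d·θ_c) = Y·Q·(S₀ − S)·θ_c, so V = 0.413 × 2050 × (1070 − 6.53) × 8.04 / [2090 × (1 + 0.113 × 8.04)] = 7.24×10^6 / 3989 = 1815 m³.
HRT = V/Q = 1815 m³ / 2050 m³·d⁻¹ = 0.8853 d × 24 = 21.25 h.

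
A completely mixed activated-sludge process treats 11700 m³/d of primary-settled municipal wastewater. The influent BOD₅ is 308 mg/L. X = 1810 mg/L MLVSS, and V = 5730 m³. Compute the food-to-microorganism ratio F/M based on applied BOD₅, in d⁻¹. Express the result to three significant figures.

F/M ≈ 0.347 d⁻¹

Food-to-microorganism ratio F/M = Q S₀ / (V X) = 11700 × 308 / (5730 × 1810) = 0.3475 d⁻¹.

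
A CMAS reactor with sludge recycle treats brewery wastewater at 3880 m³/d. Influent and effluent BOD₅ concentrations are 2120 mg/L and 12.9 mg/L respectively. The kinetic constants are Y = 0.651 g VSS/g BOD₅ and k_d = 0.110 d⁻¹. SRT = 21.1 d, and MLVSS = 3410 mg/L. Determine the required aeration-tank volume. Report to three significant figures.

V ≈ 9920 m³

From the SRT design equation V = Y Q (S₀−S) θ_c / [X (1 + k_d θ_c)] = 0.651 × 3880 × (2120 − 12.9) × 21.1 / [3410 × (1 + 0.110 × 21.1)] = 1.12×10^8 / 11325 = 9916 m³.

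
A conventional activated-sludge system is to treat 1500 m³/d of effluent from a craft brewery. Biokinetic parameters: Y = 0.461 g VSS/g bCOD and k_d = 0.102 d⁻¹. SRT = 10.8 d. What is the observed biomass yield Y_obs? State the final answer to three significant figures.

Y_obs ≈ 0.219 g VSS/g bCOD

Correct the yield for decay: Y_obs = Y/(1 + k_d θ_c) = 0.461 / (1 + 0.102 × 10.8) = 0.461 / 2.102 = 0.2194.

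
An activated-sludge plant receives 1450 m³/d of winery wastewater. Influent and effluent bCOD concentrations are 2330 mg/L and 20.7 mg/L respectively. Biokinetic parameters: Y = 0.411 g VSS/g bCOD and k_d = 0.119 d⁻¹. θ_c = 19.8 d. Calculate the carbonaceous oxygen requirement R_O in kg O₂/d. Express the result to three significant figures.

Correct the yield for decay: Y_obs = Y/(1 + k_d θ_c) = 0.411 / (1 + 0.119 × 19.8) = 0.411 / 3.356 = 0.1225.
ΔS = 2330 − 20.7 = 2309 mg/L, so the substrate removal rate is 1450 × 2309/1000 = 3348 kg bCOD/d.
Biomass synthesised: P_X = Y_obs × 3348 = 410.1 kg VSS/d.
Carbonaceous O₂ demand = substrate oxidised − cell-mass equivalent = 3348 − 1.42 × 410.1 = 2766 kg O₂/d.

R_O ≈ 2770 kg O₂/d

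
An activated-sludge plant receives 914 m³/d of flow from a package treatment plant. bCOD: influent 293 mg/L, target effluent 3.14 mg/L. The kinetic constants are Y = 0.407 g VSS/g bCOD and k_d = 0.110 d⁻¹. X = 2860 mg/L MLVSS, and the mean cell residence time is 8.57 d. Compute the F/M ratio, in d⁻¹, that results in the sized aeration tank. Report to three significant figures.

From the SRT design equation V = Y Q (S₀−S) θ_c / [X (1 + k_d θ_c)] = 0.407 × 914 × (293 − 3.14) × 8.57 / [2860 × (1 + 0.110 × 8.57)] = 9.24×10^5 / 5556 = 166.3 m³.
F/M = Q·S₀ / (V·X) = 914 × 293 / (166.3 × 2860) = 0.5630 g bCOD·(g VSS·d)⁻¹.

F/M ≈ 0.563 d⁻¹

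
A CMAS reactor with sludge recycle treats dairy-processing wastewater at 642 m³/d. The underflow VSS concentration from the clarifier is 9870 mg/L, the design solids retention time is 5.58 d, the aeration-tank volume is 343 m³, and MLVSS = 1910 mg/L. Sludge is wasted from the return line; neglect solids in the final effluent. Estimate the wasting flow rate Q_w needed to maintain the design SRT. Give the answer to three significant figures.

Q_w ≈ 11.9 m³/d

θ_c = V·X/(Q_w·X_r) when wasting from the recycle, so Q_w = V·X/(θ_c·X_r) = 343.0 × 1910 / (5.58 × 9870) = 11.90 m³/d.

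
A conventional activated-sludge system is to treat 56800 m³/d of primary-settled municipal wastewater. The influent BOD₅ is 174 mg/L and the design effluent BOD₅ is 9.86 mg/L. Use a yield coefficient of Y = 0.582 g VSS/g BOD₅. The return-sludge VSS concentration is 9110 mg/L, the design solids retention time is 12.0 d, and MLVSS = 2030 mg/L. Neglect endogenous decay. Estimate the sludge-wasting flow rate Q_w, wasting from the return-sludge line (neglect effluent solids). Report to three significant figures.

Q_w ≈ 596 m³/d

With k_d = 0 the design equation reduces to V = Y Q (S₀−S) θ_c / X = 0.582 × 56800 × (174 − 9.86) × 12.0 / 2030 = 32075 m³.
θ_c = V·X/(Q_w·X_r) when wasting from the recycle, so Q_w = V·X/(θ_c·X_r) = 32075 × 2030 / (12.0 × 9110) = 595.6 m³/d.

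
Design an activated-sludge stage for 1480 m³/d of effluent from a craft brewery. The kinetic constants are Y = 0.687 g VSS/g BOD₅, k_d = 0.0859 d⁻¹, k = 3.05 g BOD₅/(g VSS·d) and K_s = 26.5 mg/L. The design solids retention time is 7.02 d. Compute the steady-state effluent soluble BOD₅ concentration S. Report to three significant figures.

From the Monod/SRT balance for a CMAS, S = K_s·(1+k_d θ_c)/[θ_c·(Y k − k_d) − 1] = 26.5 × (1 + 0.0859 × 7.02) / [7.02 × (0.687 × 3.05 − 0.0859) − 1] = 42.48 / 13.11 = 3.241 mg/L.

S ≈ 3.24 mg/L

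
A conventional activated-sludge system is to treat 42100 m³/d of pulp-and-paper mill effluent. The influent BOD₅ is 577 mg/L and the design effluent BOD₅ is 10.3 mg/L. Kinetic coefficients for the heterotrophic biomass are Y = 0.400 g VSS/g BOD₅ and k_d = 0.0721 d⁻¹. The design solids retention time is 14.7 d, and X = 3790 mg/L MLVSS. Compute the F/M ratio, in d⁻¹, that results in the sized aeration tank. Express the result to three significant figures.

Steady-state biomass mass balance: V·X·(1 + k_d·θ_c) = Y·Q·(S₀ − S)·θ_c, so V = 0.400 × 42100 × (577 − 10.3) × 14.7 / [3790 × (1 + 0.0721 × 14.7)] = 1.4×10^8 / 7807 = 17969 m³.
Food-to-microorganism ratio F/M = Q S₀ / (V X) = 42100 × 577 / (17969 × 3790) = 0.3567 d⁻¹.

F/M ≈ 0.357 d⁻¹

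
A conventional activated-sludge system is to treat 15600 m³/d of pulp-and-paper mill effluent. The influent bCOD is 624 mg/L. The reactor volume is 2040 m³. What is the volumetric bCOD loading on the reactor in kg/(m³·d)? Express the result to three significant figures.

L_v ≈ 4.77 kg bCOD/(m³·d)

Volumetric loading L_v = Q·S₀ / V = 15600 × 624 g/m³ / 2040 m³ = 4772 g/(m³·d) = 4.772 kg bCOD/(m³·d).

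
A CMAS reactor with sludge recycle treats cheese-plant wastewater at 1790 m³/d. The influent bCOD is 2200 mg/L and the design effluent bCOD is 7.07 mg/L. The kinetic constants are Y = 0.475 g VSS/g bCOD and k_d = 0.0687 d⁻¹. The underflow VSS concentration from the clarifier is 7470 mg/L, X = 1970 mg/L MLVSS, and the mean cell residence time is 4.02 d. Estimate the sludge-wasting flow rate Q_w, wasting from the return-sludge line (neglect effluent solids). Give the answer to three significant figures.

Rearranging the biomass balance for a CMAS with decay, V = Y·Q·ΔS·θ_c / [X·(1+k_d θ_c)] = 0.475 × 1790 × (2200 − 7.07) × 4.02 / [1970 × (1 + 0.0687 × 4.02)] = 7.5×10^6 / 2514 = 2981 m³.
Q_w = (V·X)/(θ_c X_r) = 2981 × 1970 / (4.02 × 7470) = 195.6 m³/d.

Q_w ≈ 196 m³/d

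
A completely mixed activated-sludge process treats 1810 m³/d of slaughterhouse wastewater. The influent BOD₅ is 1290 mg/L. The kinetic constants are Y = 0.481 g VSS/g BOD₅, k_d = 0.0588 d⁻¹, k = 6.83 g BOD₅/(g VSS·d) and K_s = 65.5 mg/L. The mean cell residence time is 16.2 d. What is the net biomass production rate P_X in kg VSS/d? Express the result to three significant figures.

P_X ≈ 574 kg VSS/d

Effluent substrate depends only on kinetics and SRT: S = K_s(1 + k_d θ_c) / [θ_c(Yk − k_d) − 1] = 65.5 × (1 + 0.0588 × 16.2) / [16.2 × (0.481 × 6.83 − 0.0588) − 1] = 127.9 / 51.27 = 2.495 mg/L.
The observed yield is Y_obs = Y/(1 + k_d·θ_c) = 0.481 / (1 + 0.0588 × 16.2) = 0.481 / 1.953 = 0.2463 g VSS per g BOD₅ removed.
ΔS = 1290 − 2.49 = 1288 mg/L, so the substrate removal rate is 1810 × 1288/1000 = 2330 kg BOD₅/d.
So the net sludge growth is P_X = 0.2463 × 2330 = 574.1 kg VSS/d.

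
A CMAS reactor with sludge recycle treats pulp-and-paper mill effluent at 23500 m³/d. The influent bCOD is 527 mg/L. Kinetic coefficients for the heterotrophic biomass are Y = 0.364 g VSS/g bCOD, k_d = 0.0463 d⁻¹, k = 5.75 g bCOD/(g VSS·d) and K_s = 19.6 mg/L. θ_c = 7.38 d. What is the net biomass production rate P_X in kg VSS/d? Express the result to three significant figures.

P_X ≈ 3350 kg VSS/d

For a completely mixed reactor with recycle the Lawrence–McCarty relation gives S = K_s·(1 + k_d·θ_c) / [θ_c·(Y·k − k_d) − 1] = 19.6 × (1 + 0.0463 × 7.38) / [7.38 × (0.364 × 5.75 − 0.0463) − 1] = 26.30 / 14.10 = 1.864 mg/L.
Observed yield with endogenous decay: Y_obs = Y / (1 + k_d·θ_c) = 0.364 / (1 + 0.0463 × 7.38) = 0.364 / 1.342 = 0.2713 g VSS/g bCOD.
Mass of bCOD removed per day: Q(S₀ − S) = 23500 × 525.1 g/m³ = 12341 kg/d.
Net biomass production P_X = Y_obs × Q·(S₀ − S) = 0.2713 × 12341 = 3348 kg VSS/d.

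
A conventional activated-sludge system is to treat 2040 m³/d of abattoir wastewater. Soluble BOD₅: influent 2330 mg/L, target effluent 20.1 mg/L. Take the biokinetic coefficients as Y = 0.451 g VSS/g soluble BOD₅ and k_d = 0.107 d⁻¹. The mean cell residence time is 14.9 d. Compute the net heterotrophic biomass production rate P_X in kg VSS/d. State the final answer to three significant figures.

Correct the yield for decay: Y_obs = Y/(1 + k_d θ_c) = 0.451 / (1 + 0.107 × 14.9) = 0.451 / 2.594 = 0.1738.
ΔS = 2330 − 20.1 = 2310 mg/L, so the substrate removal rate is 2040 × 2310/1000 = 4712 kg soluble BOD₅/d.
Net biomass production P_X = Y_obs × Q·(S₀ − S) = 0.1738 × 4712 = 819.2 kg VSS/d.

P_X ≈ 819 kg VSS/d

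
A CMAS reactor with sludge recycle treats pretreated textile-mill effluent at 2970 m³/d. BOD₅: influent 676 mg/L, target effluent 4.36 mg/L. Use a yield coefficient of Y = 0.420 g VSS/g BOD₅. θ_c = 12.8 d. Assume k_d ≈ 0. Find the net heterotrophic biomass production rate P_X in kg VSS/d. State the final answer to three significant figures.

P_X ≈ 838 kg VSS/d

No decay correction is needed, so Y_obs = Y = 0.420.
Substrate removed = Q·(S₀ − S) = 2970 m³/d × (676 − 4.36) g/m³ = 1.99×10^6 g/d = 1995 kg/d.
Biomass produced: P_X = Y_obs·Q·ΔS = 0.4200 × 1995 ≈ 837.8 kg VSS/d.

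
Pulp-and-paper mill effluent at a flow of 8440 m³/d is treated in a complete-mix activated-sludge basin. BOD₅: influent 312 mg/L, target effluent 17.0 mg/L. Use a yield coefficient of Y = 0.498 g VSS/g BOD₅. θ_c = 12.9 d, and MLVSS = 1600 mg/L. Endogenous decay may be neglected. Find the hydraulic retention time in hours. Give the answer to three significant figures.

τ ≈ 28.4 h

Biomass mass balance (decay neglected): V·X = Y·Q·(S₀ − S)·θ_c, so V = 0.498 × 8440 × (312 − 17.0) × 12.9 / 1600 = 9997 m³.
HRT = V/Q = 9997 m³ / 8440 m³·d⁻¹ = 1.184 d × 24 = 28.43 h.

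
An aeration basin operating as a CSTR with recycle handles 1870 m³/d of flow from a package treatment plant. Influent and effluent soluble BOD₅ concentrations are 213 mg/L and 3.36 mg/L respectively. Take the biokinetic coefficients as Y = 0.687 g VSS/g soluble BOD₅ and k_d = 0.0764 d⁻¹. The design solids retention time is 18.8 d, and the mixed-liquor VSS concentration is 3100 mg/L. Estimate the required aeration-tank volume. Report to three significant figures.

V ≈ 670 m³

From the SRT design equation V = Y Q (S₀−S) θ_c / [X (1 + k_d θ_c)] = 0.687 × 1870 × (213 − 3.36) × 18.8 / [3100 × (1 + 0.0764 × 18.8)] = 5.06×10^6 / 7553 = 670.4 m³.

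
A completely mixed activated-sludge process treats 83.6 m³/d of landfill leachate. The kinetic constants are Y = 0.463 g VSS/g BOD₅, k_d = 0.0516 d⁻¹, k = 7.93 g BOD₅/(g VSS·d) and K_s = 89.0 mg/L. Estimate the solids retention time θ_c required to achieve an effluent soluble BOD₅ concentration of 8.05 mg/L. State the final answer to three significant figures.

At the target effluent, Y k S/(K_s+S) = 0.463×7.93×8.05/97.05 = 0.3045 d⁻¹.
1/θ_c = 0.3045 − 0.0516 = 0.2529 d⁻¹, so θ_c = 3.953 d.

θ_c ≈ 3.95 d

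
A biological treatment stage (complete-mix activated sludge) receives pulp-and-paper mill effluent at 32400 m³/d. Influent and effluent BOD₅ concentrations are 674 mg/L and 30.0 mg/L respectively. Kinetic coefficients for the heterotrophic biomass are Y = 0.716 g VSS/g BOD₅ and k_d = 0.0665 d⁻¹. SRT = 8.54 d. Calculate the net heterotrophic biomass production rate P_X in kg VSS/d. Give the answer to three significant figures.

P_X ≈ 9530 kg VSS/d

Y_obs = Y / (1 + k_d θ_c) = 0.716 / (1 + 0.0665 × 8.54) = 0.716 / 1.568 = 0.4567.
Q·(S₀ − S) = 32400 × (674 − 30.0) × 10⁻³ = 20866 kg/d removed.
Biomass produced: P_X = Y_obs·Q·ΔS = 0.4567 × 20866 ≈ 9528 kg VSS/d.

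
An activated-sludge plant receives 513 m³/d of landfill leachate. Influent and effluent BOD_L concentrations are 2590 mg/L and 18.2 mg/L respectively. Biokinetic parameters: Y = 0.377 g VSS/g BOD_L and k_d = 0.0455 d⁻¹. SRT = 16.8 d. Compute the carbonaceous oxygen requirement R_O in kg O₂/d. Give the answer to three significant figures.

Correct the yield for decay: Y_obs = Y/(1 + k_d θ_c) = 0.377 / (1 + 0.0455 × 16.8) = 0.377 / 1.764 = 0.2137.
Substrate removed = Q·(S₀ − S) = 513 m³/d × (2590 − 18.2) g/m³ = 1.32×10^6 g/d = 1319 kg/d.
Net sludge production P_X = 0.2137 × 1319 = 281.9 kg VSS/d.
R_O = Q·ΔS − 1.42 P_X = 1319 − 400.3 = 919.0 kg O₂/d.

R_O ≈ 919 kg O₂/d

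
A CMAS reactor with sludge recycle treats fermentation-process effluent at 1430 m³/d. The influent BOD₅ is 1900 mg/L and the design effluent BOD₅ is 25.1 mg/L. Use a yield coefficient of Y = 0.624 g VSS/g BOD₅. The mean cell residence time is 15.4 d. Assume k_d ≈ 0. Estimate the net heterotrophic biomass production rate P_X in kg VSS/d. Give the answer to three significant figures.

Since k_d ≈ 0, Y_obs = Y = 0.624 g VSS/g BOD₅.
Mass of BOD₅ removed per day: Q(S₀ − S) = 1430 × 1875 g/m³ = 2681 kg/d.
Biomass produced: P_X = Y_obs·Q·ΔS = 0.6240 × 2681 ≈ 1673 kg VSS/d.

P_X ≈ 1670 kg VSS/d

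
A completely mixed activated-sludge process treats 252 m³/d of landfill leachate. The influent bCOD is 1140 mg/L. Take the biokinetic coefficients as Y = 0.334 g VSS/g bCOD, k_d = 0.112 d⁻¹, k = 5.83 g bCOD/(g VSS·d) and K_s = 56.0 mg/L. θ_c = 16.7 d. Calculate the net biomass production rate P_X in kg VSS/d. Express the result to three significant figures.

From the Monod/SRT balance for a CMAS, S = K_s·(1+k_d θ_c)/[θ_c·(Y k − k_d) − 1] = 56.0 × (1 + 0.112 × 16.7) / [16.7 × (0.334 × 5.83 − 0.112) − 1] = 160.7 / 29.65 = 5.422 mg/L.
Observed yield with endogenous decay: Y_obs = Y / (1 + k_d·θ_c) = 0.334 / (1 + 0.112 × 16.7) = 0.334 / 2.870 = 0.1164 g VSS/g bCOD.
Mass of bCOD removed per day: Q(S₀ − S) = 252 × 1135 g/m³ = 285.9 kg/d.
Biomass produced: P_X = Y_obs·Q·ΔS = 0.1164 × 285.9 ≈ 33.27 kg VSS/d.

P_X ≈ 33.3 kg VSS/d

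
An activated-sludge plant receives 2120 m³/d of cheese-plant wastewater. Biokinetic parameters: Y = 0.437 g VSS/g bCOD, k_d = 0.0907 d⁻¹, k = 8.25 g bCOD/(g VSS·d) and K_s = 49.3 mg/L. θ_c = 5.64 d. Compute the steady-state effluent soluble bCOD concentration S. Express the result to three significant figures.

Effluent substrate depends only on kinetics and SRT: S = K_s(1 + k_d θ_c) / [θ_c(Yk − k_d) − 1] = 49.3 × (1 + 0.0907 × 5.64) / [5.64 × (0.437 × 8.25 − 0.0907) − 1] = 74.52 / 18.82 = 3.959 mg/L.

S ≈ 3.96 mg/L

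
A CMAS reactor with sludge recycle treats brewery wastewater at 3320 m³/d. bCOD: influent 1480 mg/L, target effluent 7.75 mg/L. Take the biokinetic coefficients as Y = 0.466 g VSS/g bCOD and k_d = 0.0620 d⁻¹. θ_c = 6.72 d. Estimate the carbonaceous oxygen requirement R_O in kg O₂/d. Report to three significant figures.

Y_obs = Y / (1 + k_d θ_c) = 0.466 / (1 + 0.0620 × 6.72) = 0.466 / 1.417 = 0.3289.
ΔS = 1480 − 7.75 = 1472 mg/L, so the substrate removal rate is 3320 × 1472/1000 = 4888 kg bCOD/d.
P_X = Y_obs·Q·(S₀ − S) = 0.3289 × 4888 = 1608 kg VSS/d.
R_O = Q·(S₀ − S) − 1.42·P_X = 4888 − 1.42 × 1608 = 2605 kg O₂/d.

R_O ≈ 2600 kg O₂/d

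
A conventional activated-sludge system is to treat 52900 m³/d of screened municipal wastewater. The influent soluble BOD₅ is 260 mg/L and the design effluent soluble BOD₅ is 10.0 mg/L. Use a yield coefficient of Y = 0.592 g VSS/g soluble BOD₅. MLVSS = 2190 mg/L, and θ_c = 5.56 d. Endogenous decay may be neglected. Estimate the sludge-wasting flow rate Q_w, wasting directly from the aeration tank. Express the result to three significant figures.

With k_d = 0 the design equation reduces to V = Y Q (S₀−S) θ_c / X = 0.592 × 52900 × (260 − 10.0) × 5.56 / 2190 = 19877 m³.
For wasting at MLVSS concentration, Q_w = V/θ_c = 19877/5.56 = 3575 m³/d.

Q_w ≈ 3570 m³/d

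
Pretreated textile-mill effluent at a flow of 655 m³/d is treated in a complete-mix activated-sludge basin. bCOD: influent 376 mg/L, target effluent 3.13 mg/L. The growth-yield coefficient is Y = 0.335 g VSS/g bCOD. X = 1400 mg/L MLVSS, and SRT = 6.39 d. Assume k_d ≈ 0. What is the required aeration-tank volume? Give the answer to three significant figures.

V ≈ 373 m³

V·X = Y·Q·ΔS·θ_c gives V = 0.335 × 655 × (376 − 3.13) × 6.39 / 1400 = 373.4 m³.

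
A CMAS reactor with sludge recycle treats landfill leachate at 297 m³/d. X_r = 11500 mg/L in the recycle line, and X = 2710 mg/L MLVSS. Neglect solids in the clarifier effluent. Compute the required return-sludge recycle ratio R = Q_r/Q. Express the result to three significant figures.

R ≈ 0.308

Mass balance around the secondary clarifier (neglecting effluent solids): R = X / (X_r − X) = 2710 / (11500 − 2710) = 0.3083.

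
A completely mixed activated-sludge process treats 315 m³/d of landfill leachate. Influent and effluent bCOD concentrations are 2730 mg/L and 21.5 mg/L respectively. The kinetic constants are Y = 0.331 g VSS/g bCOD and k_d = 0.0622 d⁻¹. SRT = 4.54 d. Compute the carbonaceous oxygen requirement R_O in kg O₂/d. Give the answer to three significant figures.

Correct the yield for decay: Y_obs = Y/(1 + k_d θ_c) = 0.331 / (1 + 0.0622 × 4.54) = 0.331 / 1.282 = 0.2581.
Substrate removed = Q·(S₀ − S) = 315 m³/d × (2730 − 21.5) g/m³ = 8.53×10^5 g/d = 853.2 kg/d.
Biomass synthesised: P_X = Y_obs × 853.2 = 220.2 kg VSS/d.
R_O = Q·ΔS − 1.42 P_X = 853.2 − 312.7 = 540.5 kg O₂/d.

R_O ≈ 540 kg O₂/d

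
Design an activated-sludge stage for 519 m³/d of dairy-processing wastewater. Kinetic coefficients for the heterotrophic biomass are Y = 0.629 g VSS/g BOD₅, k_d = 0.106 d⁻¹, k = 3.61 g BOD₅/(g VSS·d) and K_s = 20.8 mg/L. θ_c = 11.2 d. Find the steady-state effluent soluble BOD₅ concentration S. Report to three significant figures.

S ≈ 1.96 mg/L

Effluent substrate depends only on kinetics and SRT: S = K_s(1 + k_d θ_c) / [θ_c(Yk − k_d) − 1] = 20.8 × (1 + 0.106 × 11.2) / [11.2 × (0.629 × 3.61 − 0.106) − 1] = 45.49 / 23.24 = 1.957 mg/L.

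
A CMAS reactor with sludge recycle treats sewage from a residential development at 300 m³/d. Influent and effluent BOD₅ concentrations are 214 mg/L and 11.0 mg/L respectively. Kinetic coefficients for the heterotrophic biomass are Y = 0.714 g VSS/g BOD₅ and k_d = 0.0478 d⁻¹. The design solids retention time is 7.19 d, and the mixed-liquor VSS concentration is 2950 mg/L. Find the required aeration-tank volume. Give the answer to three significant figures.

From the SRT design equation V = Y Q (S₀−S) θ_c / [X (1 + k_d θ_c)] = 0.714 × 300 × (214 − 11.0) × 7.19 / [2950 × (1 + 0.0478 × 7.19)] = 3.13×10^5 / 3964 = 78.87 m³.

V ≈ 78.9 m³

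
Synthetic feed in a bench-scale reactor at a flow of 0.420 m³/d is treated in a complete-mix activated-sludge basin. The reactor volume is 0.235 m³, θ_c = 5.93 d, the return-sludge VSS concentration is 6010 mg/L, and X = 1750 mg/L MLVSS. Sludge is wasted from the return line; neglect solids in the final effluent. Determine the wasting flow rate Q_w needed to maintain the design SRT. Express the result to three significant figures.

Q_w ≈ 0.0115 m³/d

θ_c = V·X/(Q_w·X_r) when wasting from the recycle, so Q_w = V·X/(θ_c·X_r) = 0.2350 × 1750 / (5.93 × 6010) = 0.01154 m³/d.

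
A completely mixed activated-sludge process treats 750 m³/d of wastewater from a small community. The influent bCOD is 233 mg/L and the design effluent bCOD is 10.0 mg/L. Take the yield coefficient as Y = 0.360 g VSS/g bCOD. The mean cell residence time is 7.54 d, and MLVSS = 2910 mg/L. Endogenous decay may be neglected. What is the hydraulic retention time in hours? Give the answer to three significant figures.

τ ≈ 4.99 h

Biomass mass balance (decay neglected): V·X = Y·Q·(S₀ − S)·θ_c, so V = 0.360 × 750 × (233 − 10.0) × 7.54 / 2910 = 156.0 m³.
HRT = V/Q = 156.0 m³ / 750 m³·d⁻¹ = 0.2080 d × 24 = 4.992 h.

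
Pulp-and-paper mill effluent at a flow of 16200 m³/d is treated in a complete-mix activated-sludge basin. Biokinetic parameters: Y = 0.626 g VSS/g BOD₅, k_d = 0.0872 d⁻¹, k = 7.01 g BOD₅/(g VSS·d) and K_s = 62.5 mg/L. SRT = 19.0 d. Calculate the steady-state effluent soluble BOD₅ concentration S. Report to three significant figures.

Effluent substrate depends only on kinetics and SRT: S = K_s(1 + k_d θ_c) / [θ_c(Yk − k_d) − 1] = 62.5 × (1 + 0.0872 × 19.0) / [19.0 × (0.626 × 7.01 − 0.0872) − 1] = 166.1 / 80.72 = 2.057 mg/L.

S ≈ 2.06 mg/L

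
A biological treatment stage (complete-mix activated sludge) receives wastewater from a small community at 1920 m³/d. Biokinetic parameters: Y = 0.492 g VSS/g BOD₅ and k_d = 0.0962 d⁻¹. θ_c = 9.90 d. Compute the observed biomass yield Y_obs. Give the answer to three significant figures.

Correct the yield for decay: Y_obs = Y/(1 + k_d θ_c) = 0.492 / (1 + 0.0962 × 9.90) = 0.492 / 1.952 = 0.2520.

Y_obs ≈ 0.252 g VSS/g BOD₅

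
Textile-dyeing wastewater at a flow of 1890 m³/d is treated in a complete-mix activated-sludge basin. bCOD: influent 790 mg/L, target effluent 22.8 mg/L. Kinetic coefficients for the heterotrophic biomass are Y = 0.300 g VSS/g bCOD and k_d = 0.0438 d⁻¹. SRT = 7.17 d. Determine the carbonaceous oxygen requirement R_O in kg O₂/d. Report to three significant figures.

R_O ≈ 980 kg O₂/d

The observed yield is Y_obs = Y/(1 + k_d·θ_c) = 0.300 / (1 + 0.0438 × 7.17) = 0.300 / 1.314 = 0.2283 g VSS per g bCOD removed.
Mass of bCOD removed per day: Q(S₀ − S) = 1890 × 767.2 g/m³ = 1450 kg/d.
Biomass synthesised: P_X = Y_obs × 1450 = 331.0 kg VSS/d.
Carbonaceous O₂ demand = substrate oxidised − cell-mass equivalent = 1450 − 1.42 × 331.0 = 979.9 kg O₂/d.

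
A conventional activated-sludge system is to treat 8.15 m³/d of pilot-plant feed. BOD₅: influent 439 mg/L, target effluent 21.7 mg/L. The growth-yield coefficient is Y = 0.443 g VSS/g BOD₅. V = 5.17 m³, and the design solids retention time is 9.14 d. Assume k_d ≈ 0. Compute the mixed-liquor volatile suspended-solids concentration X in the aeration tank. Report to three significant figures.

Without decay, X = Y Q (S₀−S) θ_c / V = 0.443 × 8.15 × (439 − 21.7) × 9.14 / 5.17 = 2664 mg/L.

X ≈ 2660 mg/L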